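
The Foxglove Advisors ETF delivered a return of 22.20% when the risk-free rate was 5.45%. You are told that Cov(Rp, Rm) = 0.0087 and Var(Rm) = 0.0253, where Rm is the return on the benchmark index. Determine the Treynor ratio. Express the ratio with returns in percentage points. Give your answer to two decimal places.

β = Cov / Var = 0.0087 / 0.0253 = 0.3439
Treynor = (Rp − Rf) / β = (22.20% − 5.45%) / 0.3439 = 16.75 / 0.3439 = 48.7060

48.71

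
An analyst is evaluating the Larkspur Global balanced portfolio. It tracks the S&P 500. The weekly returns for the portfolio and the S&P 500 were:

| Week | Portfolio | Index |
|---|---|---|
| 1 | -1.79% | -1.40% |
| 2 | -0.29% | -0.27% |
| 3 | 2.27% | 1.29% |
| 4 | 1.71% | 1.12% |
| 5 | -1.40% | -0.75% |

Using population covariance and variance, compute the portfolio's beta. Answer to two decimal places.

r̄p = 0.1000%,  r̄m = -0.0020%
Cov = Σ(rp − r̄p)(rm − r̄m) / 5 = 1.6958
Var(rm) = Σ(rm − r̄m)² / 5 = 1.1028
β = Cov / Var = 1.6958 / 1.1028 = 1.5377

1.54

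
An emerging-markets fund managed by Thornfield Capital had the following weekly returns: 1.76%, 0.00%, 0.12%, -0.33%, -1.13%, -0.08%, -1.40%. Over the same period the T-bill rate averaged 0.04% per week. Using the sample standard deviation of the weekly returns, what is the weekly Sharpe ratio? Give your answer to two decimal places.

r̄ = (1.76 + 0 + 0.12 − 0.33 − 1.13 − 0.08 − 1.4) / 7 = -0.1514%
Sample σ = √[Σ(r − r̄)² / 6] = √[6.3037 / 6] = √1.0506 = 1.0250%
Sharpe = (r̄ − rf) / σ = (-0.1514 − 0.04) / 1.0250 = -0.1914 / 1.0250 = -0.1867

-0.19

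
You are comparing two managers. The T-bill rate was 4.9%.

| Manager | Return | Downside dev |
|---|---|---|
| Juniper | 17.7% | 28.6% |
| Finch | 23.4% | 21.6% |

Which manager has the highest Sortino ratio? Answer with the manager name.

Juniper: Sortino ratio = (17.7% − 4.9%) / 28.6% = 0.448
Finch: Sortino ratio = (23.4% − 4.9%) / 21.6% = 0.856
Highest: Finch (0.856).

Finch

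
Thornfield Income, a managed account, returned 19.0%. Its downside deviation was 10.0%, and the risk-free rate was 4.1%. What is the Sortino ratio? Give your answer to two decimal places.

1.49

Sortino = (Rp − Rf) / σd = (19.0% − 4.1%) / 10.0% = 14.90% / 10.0% = 1.4900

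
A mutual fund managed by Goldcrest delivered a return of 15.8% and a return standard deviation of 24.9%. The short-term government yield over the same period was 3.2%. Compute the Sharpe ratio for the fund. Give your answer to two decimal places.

0.51

Sharpe = (Rp − Rf) / σp = (15.8% − 3.2%) / 24.9% = 12.60% / 24.9% = 0.5060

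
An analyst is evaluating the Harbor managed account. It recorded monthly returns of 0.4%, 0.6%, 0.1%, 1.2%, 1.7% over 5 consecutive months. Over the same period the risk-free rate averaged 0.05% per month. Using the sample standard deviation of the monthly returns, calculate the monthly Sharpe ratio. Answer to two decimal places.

1.16

r̄ = (0.4 + 0.6 + 0.1 + 1.2 + 1.7) / 5 = 0.8000%
Σ(r − r̄)² = (0.4 − 0.8000)² + (0.6 − 0.8000)² + … = 1.6600
sample σ = √(1.6600 / 4) = √0.4150 = 0.6442%
Sharpe = (r̄ − rf) / σ = (0.8000 − 0.05) / 0.6442 = 0.7500 / 0.6442 = 1.1642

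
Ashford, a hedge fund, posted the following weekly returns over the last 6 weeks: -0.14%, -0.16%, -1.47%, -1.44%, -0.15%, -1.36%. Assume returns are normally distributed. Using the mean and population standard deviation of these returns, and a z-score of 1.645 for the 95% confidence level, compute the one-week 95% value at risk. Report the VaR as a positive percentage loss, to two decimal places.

r̄ = (-0.14 − 0.16 − 1.47 − 1.44 − 0.15 − 1.36) / 6 = -4.720 / 6 = -0.7867%
Σ(r − r̄)² = (-0.14 − (-0.7867))² + (-0.16 − (-0.7867))² + … = 2.4387
σ = √[2.4387 / 6] = 0.6375%
VaR = −(r̄ − z·σ) = −(-0.7867 − 1.645 × 0.6375) = −(-1.8354) = 1.8354%

1.84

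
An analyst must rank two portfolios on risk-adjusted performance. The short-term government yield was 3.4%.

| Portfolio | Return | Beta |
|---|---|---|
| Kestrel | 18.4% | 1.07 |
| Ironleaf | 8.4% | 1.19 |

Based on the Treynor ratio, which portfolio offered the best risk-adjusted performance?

Kestrel

Kestrel: Treynor = (18.4% − 3.4%) / 1.07 = 14.019
Ironleaf: Treynor = (8.4% − 3.4%) / 1.19 = 4.202
Highest: Kestrel (14.019).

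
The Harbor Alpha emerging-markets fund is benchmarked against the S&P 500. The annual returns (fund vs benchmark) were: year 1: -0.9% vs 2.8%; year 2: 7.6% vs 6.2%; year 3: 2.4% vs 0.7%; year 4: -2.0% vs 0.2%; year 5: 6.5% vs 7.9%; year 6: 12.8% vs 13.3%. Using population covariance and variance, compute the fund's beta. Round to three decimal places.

1.046

r̄p = 4.4000%,  r̄m = 5.1833%
Cov = Σ(rp − r̄p)(rm − r̄m) / 6 = 21.7717
Var(rm) = Σ(rm − r̄m)² / 6 = 20.8181
β = Cov / Var = 21.7717 / 20.8181 = 1.0458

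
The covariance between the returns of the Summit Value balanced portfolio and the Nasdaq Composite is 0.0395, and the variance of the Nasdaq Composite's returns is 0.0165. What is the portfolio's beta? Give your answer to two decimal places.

2.39

β = Cov(Rp, Rm) / Var(Rm) = 0.0395 / 0.0165 = 2.3939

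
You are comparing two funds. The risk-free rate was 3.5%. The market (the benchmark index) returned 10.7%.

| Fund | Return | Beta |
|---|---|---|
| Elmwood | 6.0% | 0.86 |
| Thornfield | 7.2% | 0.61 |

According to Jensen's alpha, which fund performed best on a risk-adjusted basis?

Thornfield

Elmwood: α = 6.0% − [3.5% + 0.86 × (10.7% − 3.5%)] = -3.692
Thornfield: α = 7.2% − [3.5% + 0.61 × (10.7% − 3.5%)] = -0.692
Highest: Thornfield (-0.692).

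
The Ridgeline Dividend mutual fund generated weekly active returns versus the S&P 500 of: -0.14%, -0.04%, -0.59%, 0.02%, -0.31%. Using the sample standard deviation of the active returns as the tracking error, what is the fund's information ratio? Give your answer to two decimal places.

-0.86

μ = (-0.14 − 0.04 − 0.59 + 0.02 − 0.31) / 5 = -1.060 / 5 = -0.2120%
Sample std dev = √[0.2411 / 4] = 0.2455%
IR = μ / tracking error = -0.2120 / 0.2455 = -0.8635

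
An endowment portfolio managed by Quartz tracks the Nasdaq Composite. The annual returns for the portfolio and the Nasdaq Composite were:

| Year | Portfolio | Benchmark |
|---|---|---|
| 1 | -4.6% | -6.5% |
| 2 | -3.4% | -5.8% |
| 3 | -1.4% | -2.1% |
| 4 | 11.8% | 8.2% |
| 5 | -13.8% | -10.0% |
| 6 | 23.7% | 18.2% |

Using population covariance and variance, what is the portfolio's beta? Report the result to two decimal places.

1.24

r̄p = 2.0500%,  r̄m = 0.3333%
Cov = Σ(rp − r̄p)(rm − r̄m) / 6 = 119.0933
Var(rm) = Σ(rm − r̄m)² / 6 = 96.3522
β = Cov / Var = 119.0933 / 96.3522 = 1.2360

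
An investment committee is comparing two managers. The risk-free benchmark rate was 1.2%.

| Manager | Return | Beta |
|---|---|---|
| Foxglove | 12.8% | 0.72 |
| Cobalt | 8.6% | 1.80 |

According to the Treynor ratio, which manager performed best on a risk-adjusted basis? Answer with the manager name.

Foxglove: Treynor = (12.8% − 1.2%) / 0.72 = 16.111
Cobalt: Treynor = (8.6% − 1.2%) / 1.80 = 4.111
Highest: Foxglove (16.111).

Foxglove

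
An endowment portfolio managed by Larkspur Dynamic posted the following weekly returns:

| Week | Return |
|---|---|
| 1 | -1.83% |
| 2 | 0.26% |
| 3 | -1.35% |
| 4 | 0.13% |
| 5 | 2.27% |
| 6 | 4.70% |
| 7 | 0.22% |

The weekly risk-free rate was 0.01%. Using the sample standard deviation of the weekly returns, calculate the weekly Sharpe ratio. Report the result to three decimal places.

r̄ = (-1.83 + 0.26 − 1.35 + 0.13 + 2.27 + 4.7 + 0.22) / 7 = 4.400 / 7 = 0.6286%
Σ(r − r̄)² = (-1.83 − 0.6286)² + (0.26 − 0.6286)² + … = 29.7815
σ = √[29.7815 / 6] = 2.2279%
Sharpe = (r̄ − rf) / σ = (0.6286 − 0.01) / 2.2279 = 0.6186 / 2.2279 = 0.2777

0.278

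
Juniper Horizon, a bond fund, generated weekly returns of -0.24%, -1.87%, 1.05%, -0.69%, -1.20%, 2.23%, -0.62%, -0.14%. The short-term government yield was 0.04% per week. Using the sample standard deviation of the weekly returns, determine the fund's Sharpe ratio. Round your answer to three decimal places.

-0.174

r̄ = (-0.24 − 1.87 + 1.05 − 0.69 − 1.2 + 2.23 − 0.62 − 0.14) / 8 = -0.1850%
Sample σ = √[Σ(r − r̄)² / 7] = √[11.6762 / 7] = √1.6680 = 1.2915%
Sharpe = (r̄ − rf) / σ = (-0.1850 − 0.04) / 1.2915 = -0.2250 / 1.2915 = -0.1742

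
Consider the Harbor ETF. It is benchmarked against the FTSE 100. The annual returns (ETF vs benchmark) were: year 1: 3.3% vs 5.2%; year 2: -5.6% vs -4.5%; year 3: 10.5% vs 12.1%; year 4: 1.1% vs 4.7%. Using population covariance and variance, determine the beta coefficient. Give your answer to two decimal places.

r̄p = 2.3250%,  r̄m = 4.3750%
Cov = Σ(rp − r̄p)(rm − r̄m) / 4 = 33.4731
Var(rm) = Σ(rm − r̄m)² / 4 = 34.8069
β = Cov / Var = 33.4731 / 34.8069 = 0.9617

0.96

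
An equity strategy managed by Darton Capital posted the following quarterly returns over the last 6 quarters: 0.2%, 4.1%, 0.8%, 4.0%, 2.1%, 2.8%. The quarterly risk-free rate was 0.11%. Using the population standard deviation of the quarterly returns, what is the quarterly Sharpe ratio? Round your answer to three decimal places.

1.506

Mean return r̄ = 14.00 / 6 = 2.3333%
Population σ = √[Σ(r − r̄)² / 6] = √[13.0733 / 6] = √2.1789 = 1.4761%
Sharpe = (r̄ − rf) / σ = (2.3333 − 0.11) / 1.4761 = 2.2233 / 1.4761 = 1.5062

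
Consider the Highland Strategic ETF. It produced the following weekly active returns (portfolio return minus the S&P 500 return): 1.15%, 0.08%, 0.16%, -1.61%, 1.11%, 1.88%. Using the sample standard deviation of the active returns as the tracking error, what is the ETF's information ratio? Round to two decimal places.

0.38

μ = (1.15 + 0.08 + 0.16 − 1.61 + 1.11 + 1.88) / 6 = 2.770 / 6 = 0.4617%
Σ(r − μ)² = (1.15 − 0.4617)² + (0.08 − 0.4617)² + … = 7.4343
σ = √[7.4343 / 5] = 1.2194%
IR = μ / tracking error = 0.4617 / 1.2194 = 0.3786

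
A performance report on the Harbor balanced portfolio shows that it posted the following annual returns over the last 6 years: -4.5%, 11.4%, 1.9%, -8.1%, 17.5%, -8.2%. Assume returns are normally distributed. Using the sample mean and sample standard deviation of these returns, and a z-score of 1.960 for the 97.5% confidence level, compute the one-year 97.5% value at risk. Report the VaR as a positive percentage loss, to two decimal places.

μ = (-4.5 + 11.4 + 1.9 − 8.1 + 17.5 − 8.2) / 6 = 10.00 / 6 = 1.6667%
Σ(r − μ)² = (-4.5 − 1.6667)² + (11.4 − 1.6667)² + (1.9 − 1.6667)² + … = 576.2533
sample σ = √(576.2533 / 5) = √115.2507 = 10.7355%
VaR = −(μ − z·σ) = −(1.6667 − 1.960 × 10.7355) = −(-19.3749) = 19.3749%

19.37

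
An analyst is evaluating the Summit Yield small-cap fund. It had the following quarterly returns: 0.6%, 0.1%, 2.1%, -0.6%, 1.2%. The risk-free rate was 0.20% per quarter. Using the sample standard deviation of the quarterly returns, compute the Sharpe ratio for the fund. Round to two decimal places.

r̄ = (0.6 + 0.1 + 2.1 − 0.6 + 1.2) / 5 = 0.6800%
Sample σ = √[Σ(r − r̄)² / 4] = √[4.2680 / 4] = √1.0670 = 1.0330%
Sharpe = (r̄ − rf) / σ = (0.6800 − 0.2) / 1.0330 = 0.4800 / 1.0330 = 0.4647

0.46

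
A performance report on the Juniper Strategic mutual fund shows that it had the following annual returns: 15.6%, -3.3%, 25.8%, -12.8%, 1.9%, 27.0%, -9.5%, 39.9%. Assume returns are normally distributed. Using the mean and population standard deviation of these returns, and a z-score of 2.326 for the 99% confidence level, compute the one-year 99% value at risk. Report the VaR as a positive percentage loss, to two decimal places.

r̄ = (15.6 − 3.3 + 25.8 − 12.8 + 1.9 + 27 − 9.5 + 39.9) / 8 = 10.5750%
Population std dev = √[2603.9550 / 8] = 18.0415%
VaR = −(r̄ − z·σ) = −(10.5750 − 2.326 × 18.0415) = −(-31.3895) = 31.3895%

31.39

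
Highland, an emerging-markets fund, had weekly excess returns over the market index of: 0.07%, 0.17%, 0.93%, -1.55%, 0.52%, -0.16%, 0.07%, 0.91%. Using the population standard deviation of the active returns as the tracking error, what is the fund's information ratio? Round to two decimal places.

0.16

r̄ = (0.07 + 0.17 + 0.93 − 1.55 + 0.52 − 0.16 + 0.07 + 0.91) / 8 = 0.1200%
Population σ = √[Σ(r − r̄)² / 8] = √[4.3150 / 8] = √0.5394 = 0.7344%
IR = r̄ / tracking error = 0.1200 / 0.7344 = 0.1634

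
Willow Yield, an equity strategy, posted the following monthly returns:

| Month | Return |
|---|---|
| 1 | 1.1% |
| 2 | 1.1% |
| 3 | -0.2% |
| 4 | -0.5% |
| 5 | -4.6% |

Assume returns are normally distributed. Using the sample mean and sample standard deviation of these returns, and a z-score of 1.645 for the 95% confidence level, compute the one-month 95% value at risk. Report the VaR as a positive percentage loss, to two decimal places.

Mean return r̄ = -3.10 / 5 = -0.6200%
Sample σ = √[Σ(r − r̄)² / 4] = √[21.9480 / 4] = √5.4870 = 2.3424%
VaR = −(r̄ − z·σ) = −(-0.6200 − 1.645 × 2.3424) = −(-4.4732) = 4.4732%

4.47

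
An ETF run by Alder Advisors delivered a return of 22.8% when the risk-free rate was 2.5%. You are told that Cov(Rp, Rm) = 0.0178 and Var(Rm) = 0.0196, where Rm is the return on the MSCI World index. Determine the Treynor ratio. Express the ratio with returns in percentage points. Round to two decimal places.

22.35

β = Cov / Var = 0.0178 / 0.0196 = 0.9082
Treynor = (Rp − Rf) / β = (22.8% − 2.5%) / 0.9082 = 20.30 / 0.9082 = 22.3519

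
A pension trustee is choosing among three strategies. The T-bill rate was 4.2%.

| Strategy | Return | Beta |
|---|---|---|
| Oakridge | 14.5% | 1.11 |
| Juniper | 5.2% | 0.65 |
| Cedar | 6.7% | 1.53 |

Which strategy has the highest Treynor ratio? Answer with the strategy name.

Oakridge

Oakridge: Treynor = (14.5% − 4.2%) / 1.11 = 9.279
Juniper: Treynor = (5.2% − 4.2%) / 0.65 = 1.538
Cedar: Treynor = (6.7% − 4.2%) / 1.53 = 1.634
Highest: Oakridge (9.279).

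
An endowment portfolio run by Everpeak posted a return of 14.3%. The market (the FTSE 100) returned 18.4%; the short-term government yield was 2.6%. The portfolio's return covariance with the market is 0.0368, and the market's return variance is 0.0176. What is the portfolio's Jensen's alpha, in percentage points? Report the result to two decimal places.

β = Cov / Var = 0.0368 / 0.0176 = 2.0909
E[R] = Rf + β(Rm − Rf) = 2.6% + 2.0909 × (18.4% − 2.6%) = 35.6362%
α = Rp − E[R] = 14.3% − 35.6362% = -21.3362

-21.34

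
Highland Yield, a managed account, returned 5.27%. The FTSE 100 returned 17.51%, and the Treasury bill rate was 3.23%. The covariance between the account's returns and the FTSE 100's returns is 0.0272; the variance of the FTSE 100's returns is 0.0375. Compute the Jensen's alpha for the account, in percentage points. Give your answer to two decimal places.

-8.32

β = Cov / Var = 0.0272 / 0.0375 = 0.7253
E[R] = Rf + β(Rm − Rf) = 3.23% + 0.7253 × (17.51% − 3.23%) = 13.5873%
α = Rp − E[R] = 5.27% − 13.5873% = -8.3173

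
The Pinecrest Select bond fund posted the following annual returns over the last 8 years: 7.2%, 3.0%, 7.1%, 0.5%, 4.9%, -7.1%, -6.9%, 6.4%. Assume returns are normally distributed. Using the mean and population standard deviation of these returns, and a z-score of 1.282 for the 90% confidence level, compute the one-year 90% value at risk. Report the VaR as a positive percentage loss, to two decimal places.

r̄ = (7.2 + 3 + 7.1 + 0.5 + 4.9 − 7.1 − 6.9 + 6.4) / 8 = 15.10 / 8 = 1.8875%
Σ(r − r̄)² = (7.2 − 1.8875)² + (3 − 1.8875)² + (7.1 − 1.8875)² + … = 245.9888
σ = √[245.9888 / 8] = 5.5451%
VaR = −(r̄ − z·σ) = −(1.8875 − 1.282 × 5.5451) = −(-5.2213) = 5.2213%

5.22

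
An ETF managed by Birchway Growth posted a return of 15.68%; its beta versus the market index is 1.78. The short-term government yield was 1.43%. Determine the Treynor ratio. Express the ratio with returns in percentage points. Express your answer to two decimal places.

8.01

Treynor = (Rp − Rf) / β = (15.68% − 1.43%) / 1.78 = 14.25 / 1.78 = 8.0056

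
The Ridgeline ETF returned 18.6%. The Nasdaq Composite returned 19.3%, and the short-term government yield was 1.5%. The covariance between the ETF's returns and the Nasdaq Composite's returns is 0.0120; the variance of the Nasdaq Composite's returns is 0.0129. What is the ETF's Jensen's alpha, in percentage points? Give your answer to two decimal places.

0.54

β = Cov / Var = 0.0120 / 0.0129 = 0.9302
E[R] = Rf + β(Rm − Rf) = 1.5% + 0.9302 × (19.3% − 1.5%) = 18.0576%
α = Rp − E[R] = 18.6% − 18.0576% = 0.5424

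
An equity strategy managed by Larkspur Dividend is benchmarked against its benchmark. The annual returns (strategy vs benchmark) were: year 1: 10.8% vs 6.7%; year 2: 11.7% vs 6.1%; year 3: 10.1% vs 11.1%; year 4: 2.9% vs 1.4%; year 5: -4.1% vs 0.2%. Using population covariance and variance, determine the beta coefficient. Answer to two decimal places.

1.28

r̄p = 6.2800%,  r̄m = 5.1000%
Cov = Σ(rp − r̄p)(rm − r̄m) / 5 = 19.7880
Var(rm) = Σ(rm − r̄m)² / 5 = 15.4520
β = Cov / Var = 19.7880 / 15.4520 = 1.2806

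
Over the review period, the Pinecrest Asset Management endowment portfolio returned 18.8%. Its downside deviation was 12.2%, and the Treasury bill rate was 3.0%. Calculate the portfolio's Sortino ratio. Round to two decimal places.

Sortino = (Rp − Rf) / σd = (18.8% − 3.0%) / 12.2% = 15.80% / 12.2% = 1.2951

1.30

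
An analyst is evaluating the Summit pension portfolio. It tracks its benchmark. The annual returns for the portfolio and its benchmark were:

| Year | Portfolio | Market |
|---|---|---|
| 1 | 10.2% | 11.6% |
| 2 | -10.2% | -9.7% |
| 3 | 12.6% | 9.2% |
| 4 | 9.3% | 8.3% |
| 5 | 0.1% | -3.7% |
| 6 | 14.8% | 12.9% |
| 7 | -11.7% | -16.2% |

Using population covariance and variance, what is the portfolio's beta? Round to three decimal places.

0.929

r̄p = 3.5857%,  r̄m = 1.7714%
Cov = Σ(rp − r̄p)(rm − r̄m) / 7 = 106.5710
Var(rm) = Σ(rm − r̄m)² / 7 = 114.6792
β = Cov / Var = 106.5710 / 114.6792 = 0.9293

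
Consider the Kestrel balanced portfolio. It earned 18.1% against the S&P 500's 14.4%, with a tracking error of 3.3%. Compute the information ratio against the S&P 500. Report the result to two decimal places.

1.12

IR = (Rp − Rb) / TE = (18.1% − 14.4%) / 3.3% = 3.70% / 3.3% = 1.1212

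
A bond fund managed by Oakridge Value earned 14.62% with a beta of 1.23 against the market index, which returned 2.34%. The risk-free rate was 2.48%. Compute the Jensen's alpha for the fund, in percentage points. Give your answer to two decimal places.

12.31

CAPM expected return = Rf + β(Rm − Rf) = 2.48% + 1.23 × (2.34% − 2.48%) = 2.48 + 1.23 × -0.14 = 2.3078%
Jensen's α = Rp − E[R] = 14.62% − 2.3078% = 12.3122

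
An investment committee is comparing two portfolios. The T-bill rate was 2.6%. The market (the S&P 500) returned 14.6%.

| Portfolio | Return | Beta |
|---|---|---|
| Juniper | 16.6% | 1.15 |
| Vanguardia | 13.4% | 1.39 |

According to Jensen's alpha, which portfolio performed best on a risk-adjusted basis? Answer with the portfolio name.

Juniper

Juniper: α = 16.6% − [2.6% + 1.15 × (14.6% − 2.6%)] = 0.200
Vanguardia: α = 13.4% − [2.6% + 1.39 × (14.6% − 2.6%)] = -5.880
Highest: Juniper (0.200).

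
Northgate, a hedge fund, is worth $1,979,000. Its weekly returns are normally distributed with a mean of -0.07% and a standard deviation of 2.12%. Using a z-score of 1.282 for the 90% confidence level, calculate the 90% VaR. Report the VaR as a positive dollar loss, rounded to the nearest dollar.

$55,171

Return at the 90% tail: μ − z·σ = -0.07% − 1.282 × 2.12% = -0.07 − 2.71784 = -2.78784%
VaR = −(-2.78784%) × $1,979,000 = 2.78784% × $1,979,000 = $55,171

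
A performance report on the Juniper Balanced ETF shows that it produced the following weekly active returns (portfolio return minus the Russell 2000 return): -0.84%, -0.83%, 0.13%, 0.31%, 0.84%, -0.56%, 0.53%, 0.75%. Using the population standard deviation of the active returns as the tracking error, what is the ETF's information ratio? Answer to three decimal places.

r̄ = (-0.84 − 0.83 + 0.13 + 0.31 + 0.84 − 0.56 + 0.53 + 0.75) / 8 = 0.330 / 8 = 0.0413%
Population σ = √[Σ(r − r̄)² / 8] = √[3.3565 / 8] = √0.4196 = 0.6478%
IR = r̄ / tracking error = 0.0413 / 0.6478 = 0.0638

0.064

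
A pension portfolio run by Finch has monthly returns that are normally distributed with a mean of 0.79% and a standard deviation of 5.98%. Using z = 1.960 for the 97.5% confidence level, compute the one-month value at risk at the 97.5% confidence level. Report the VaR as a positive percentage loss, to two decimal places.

10.93

VaR (as % loss) = −(μ − z·σ) = −(0.79% − 1.960 × 5.98%) = −(-10.9308%) = 10.9308%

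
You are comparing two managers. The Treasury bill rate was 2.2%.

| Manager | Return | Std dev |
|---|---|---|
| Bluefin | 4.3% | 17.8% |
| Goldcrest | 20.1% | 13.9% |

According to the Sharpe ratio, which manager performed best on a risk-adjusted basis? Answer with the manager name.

Bluefin: Sharpe ratio = (4.3% − 2.2%) / 17.8% = 0.118
Goldcrest: Sharpe ratio = (20.1% − 2.2%) / 13.9% = 1.288
Highest: Goldcrest (1.288).

Goldcrest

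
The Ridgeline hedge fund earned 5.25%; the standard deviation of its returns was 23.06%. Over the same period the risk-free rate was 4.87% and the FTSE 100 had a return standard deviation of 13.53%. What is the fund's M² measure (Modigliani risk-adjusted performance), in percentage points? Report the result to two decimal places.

Sharpe = (Rp − Rf) / σp = (5.25% − 4.87%) / 23.06% = 0.0165
M² = Rf + Sharpe × σm = 4.87% + 0.0165 × 13.53% = 5.0932%

5.09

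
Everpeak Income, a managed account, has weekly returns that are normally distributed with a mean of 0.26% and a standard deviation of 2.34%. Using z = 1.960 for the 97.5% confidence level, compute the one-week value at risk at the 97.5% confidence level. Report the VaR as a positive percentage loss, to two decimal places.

4.33

VaR (as % loss) = −(μ − z·σ) = −(0.26% − 1.960 × 2.34%) = −(-4.3264%) = 4.3264%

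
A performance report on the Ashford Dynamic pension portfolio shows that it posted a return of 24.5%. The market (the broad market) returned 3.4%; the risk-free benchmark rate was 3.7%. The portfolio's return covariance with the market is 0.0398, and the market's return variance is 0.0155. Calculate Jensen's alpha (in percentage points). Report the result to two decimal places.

21.57

β = Cov / Var = 0.0398 / 0.0155 = 2.5677
E[R] = Rf + β(Rm − Rf) = 3.7% + 2.5677 × (3.4% − 3.7%) = 2.9297%
α = Rp − E[R] = 24.5% − 2.9297% = 21.5703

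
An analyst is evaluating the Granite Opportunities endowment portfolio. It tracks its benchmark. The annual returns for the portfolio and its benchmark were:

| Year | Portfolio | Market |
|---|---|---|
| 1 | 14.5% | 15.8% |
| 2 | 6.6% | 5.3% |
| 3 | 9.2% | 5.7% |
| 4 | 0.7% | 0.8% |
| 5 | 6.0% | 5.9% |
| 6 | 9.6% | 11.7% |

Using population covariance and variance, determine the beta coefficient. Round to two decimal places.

0.80

r̄p = 7.7667%,  r̄m = 7.5333%
Cov = Σ(rp − r̄p)(rm − r̄m) / 6 = 18.9578
Var(rm) = Σ(rm − r̄m)² / 6 = 23.6756
β = Cov / Var = 18.9578 / 23.6756 = 0.8007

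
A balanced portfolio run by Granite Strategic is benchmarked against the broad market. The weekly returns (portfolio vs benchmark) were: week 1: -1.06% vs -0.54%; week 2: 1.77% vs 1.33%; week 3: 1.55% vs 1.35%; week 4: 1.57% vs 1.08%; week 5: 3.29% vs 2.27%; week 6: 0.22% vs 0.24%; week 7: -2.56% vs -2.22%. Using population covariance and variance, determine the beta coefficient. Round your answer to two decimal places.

r̄p = 0.6829%,  r̄m = 0.5014%
Cov = Σ(rp − r̄p)(rm − r̄m) / 7 = 2.5032
Var(rm) = Σ(rm − r̄m)² / 7 = 1.9183
β = Cov / Var = 2.5032 / 1.9183 = 1.3049

1.30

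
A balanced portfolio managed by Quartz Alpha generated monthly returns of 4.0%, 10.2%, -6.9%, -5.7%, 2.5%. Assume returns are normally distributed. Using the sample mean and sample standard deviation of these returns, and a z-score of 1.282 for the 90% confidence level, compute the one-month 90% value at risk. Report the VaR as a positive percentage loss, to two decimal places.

Mean return r̄ = 4.10 / 5 = 0.8200%
Σ(r − r̄)² = (4 − 0.8200)² + (10.2 − 0.8200)² + (-6.9 − 0.8200)² + … = 203.0280
σ = √[203.0280 / 4] = 7.1244%
VaR = −(r̄ − z·σ) = −(0.8200 − 1.282 × 7.1244) = −(-8.3135) = 8.3135%

8.31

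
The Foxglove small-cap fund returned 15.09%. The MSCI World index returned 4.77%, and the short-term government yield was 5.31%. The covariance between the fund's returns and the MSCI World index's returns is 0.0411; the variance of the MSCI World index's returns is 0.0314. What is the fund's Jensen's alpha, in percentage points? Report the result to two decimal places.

β = Cov / Var = 0.0411 / 0.0314 = 1.3089
E[R] = Rf + β(Rm − Rf) = 5.31% + 1.3089 × (4.77% − 5.31%) = 4.6032%
α = Rp − E[R] = 15.09% − 4.6032% = 10.4868

10.49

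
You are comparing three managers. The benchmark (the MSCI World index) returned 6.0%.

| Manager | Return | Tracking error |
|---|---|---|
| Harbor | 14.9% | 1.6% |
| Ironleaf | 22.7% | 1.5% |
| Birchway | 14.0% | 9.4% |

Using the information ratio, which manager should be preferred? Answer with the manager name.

Ironleaf

Harbor: IR = (14.9% − 6.0%) / 1.6% = 5.563
Ironleaf: IR = (22.7% − 6.0%) / 1.5% = 11.133
Birchway: IR = (14.0% − 6.0%) / 9.4% = 0.851
Highest: Ironleaf (11.133).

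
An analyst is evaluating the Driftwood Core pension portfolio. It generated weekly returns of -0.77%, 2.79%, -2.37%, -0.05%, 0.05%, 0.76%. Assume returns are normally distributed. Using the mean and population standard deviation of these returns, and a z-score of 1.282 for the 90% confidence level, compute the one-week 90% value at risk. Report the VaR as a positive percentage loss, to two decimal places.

1.93

μ = (-0.77 + 2.79 − 2.37 − 0.05 + 0.05 + 0.76) / 6 = 0.410 / 6 = 0.0683%
Population std dev = √[14.5485 / 6] = 1.5572%
VaR = −(μ − z·σ) = −(0.0683 − 1.282 × 1.5572) = −(-1.9280) = 1.9280%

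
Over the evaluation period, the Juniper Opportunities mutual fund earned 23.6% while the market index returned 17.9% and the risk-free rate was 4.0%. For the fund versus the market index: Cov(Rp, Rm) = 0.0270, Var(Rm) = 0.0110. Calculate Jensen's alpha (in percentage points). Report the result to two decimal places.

β = Cov / Var = 0.0270 / 0.0110 = 2.4545
E[R] = Rf + β(Rm − Rf) = 4.0% + 2.4545 × (17.9% − 4.0%) = 38.1176%
α = Rp − E[R] = 23.6% − 38.1176% = -14.5176

-14.52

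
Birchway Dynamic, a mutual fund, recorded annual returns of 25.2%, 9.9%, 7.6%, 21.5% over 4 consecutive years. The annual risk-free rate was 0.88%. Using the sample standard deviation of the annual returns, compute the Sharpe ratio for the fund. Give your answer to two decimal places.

1.76

r̄ = (25.2 + 9.9 + 7.6 + 21.5) / 4 = 16.0500%
Sample σ = √[Σ(r − r̄)² / 3] = √[222.6500 / 3] = √74.2167 = 8.6149%
Sharpe = (r̄ − rf) / σ = (16.0500 − 0.88) / 8.6149 = 15.1700 / 8.6149 = 1.7609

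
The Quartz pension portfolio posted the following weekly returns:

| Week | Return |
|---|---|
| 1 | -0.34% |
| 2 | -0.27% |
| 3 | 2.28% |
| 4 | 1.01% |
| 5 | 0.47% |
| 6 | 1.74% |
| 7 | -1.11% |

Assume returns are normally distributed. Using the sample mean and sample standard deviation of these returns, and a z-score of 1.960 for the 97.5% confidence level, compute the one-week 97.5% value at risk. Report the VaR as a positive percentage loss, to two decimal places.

Mean return μ = 3.780 / 7 = 0.5400%
Σ(r − μ)² = 8.8464; sample σ = √(8.8464/6) = 1.2142%
VaR = −(μ − z·σ) = −(0.5400 − 1.960 × 1.2142) = −(-1.8398) = 1.8398%

1.84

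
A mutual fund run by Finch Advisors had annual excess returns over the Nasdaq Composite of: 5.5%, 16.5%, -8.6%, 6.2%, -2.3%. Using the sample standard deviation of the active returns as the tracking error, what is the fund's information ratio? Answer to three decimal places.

μ = (5.5 + 16.5 − 8.6 + 6.2 − 2.3) / 5 = 3.4600%
Σ(r − μ)² = (5.5 − 3.4600)² + (16.5 − 3.4600)² + … = 360.3320
σ = √[360.3320 / 4] = 9.4912%
IR = μ / tracking error = 3.4600 / 9.4912 = 0.3645

0.365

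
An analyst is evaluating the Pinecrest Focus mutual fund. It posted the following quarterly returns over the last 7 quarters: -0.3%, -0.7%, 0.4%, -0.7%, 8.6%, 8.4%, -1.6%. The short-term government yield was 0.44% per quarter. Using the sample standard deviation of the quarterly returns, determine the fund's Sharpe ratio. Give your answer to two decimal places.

r̄ = (-0.3 − 0.7 + 0.4 − 0.7 + 8.6 + 8.4 − 1.6) / 7 = 2.0143%
Sample std dev = √[119.9086 / 6] = 4.4704%
Sharpe = (r̄ − rf) / σ = (2.0143 − 0.44) / 4.4704 = 1.5743 / 4.4704 = 0.3522

0.35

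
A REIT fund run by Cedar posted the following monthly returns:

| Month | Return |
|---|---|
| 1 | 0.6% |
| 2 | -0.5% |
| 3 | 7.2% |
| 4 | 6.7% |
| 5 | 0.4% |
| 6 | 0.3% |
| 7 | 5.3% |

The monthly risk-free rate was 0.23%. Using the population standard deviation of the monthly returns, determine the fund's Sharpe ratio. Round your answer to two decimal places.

0.84

Mean return μ = 20.00 / 7 = 2.8571%
Σ(r − μ)² = (0.6 − 2.8571)² + (-0.5 − 2.8571)² + … = 68.5371
σ = √[68.5371 / 7] = 3.1291%
Sharpe = (μ − rf) / σ = (2.8571 − 0.23) / 3.1291 = 2.6271 / 3.1291 = 0.8396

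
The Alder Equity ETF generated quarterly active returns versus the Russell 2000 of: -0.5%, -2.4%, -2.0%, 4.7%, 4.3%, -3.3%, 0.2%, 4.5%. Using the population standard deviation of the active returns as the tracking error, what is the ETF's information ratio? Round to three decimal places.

0.220

Mean return μ = 5.50 / 8 = 0.6875%
Σ(r − μ)² = (-0.5 − 0.6875)² + (-2.4 − 0.6875)² + … = 77.9888
population σ = √(77.9888 / 8) = √9.7486 = 3.1223%
IR = μ / tracking error = 0.6875 / 3.1223 = 0.2202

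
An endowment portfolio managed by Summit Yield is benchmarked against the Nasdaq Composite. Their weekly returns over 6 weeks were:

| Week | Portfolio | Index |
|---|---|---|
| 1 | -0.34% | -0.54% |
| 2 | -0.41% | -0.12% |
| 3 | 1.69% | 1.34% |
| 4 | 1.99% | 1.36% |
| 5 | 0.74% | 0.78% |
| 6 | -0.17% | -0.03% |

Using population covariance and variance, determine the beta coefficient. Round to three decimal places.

r̄p = 0.5833%,  r̄m = 0.4650%
Cov = Σ(rp − r̄p)(rm − r̄m) / 6 = 0.6931
Var(rm) = Σ(rm − r̄m)² / 6 = 0.5439
β = Cov / Var = 0.6931 / 0.5439 = 1.2743

1.274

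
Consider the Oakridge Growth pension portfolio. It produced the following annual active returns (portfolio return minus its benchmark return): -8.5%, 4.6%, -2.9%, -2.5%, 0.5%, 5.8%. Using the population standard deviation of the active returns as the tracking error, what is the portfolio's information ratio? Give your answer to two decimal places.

-0.10

Mean return r̄ = -3.00 / 6 = -0.5000%
Σ(r − r̄)² = 140.4600; population σ = √(140.4600/6) = 4.8384%
IR = r̄ / tracking error = -0.5000 / 4.8384 = -0.1033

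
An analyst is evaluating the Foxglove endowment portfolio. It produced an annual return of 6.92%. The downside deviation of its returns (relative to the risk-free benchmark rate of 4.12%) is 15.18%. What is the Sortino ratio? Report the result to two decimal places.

0.18

Sortino = (Rp − Rf) / σd = (6.92% − 4.12%) / 15.18% = 2.80% / 15.18% = 0.1845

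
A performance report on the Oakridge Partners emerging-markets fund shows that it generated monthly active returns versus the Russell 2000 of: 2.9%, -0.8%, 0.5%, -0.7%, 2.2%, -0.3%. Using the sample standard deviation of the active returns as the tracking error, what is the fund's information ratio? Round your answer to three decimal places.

Mean return r̄ = 3.80 / 6 = 0.6333%
Σ(r − r̄)² = 12.3133; sample σ = √(12.3133/5) = 1.5693%
IR = r̄ / tracking error = 0.6333 / 1.5693 = 0.4036

0.404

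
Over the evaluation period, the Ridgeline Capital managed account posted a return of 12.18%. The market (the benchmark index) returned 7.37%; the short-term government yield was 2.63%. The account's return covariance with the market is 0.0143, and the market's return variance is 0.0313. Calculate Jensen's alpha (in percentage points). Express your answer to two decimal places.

7.38

β = Cov / Var = 0.0143 / 0.0313 = 0.4569
E[R] = Rf + β(Rm − Rf) = 2.63% + 0.4569 × (7.37% − 2.63%) = 4.7957%
α = Rp − E[R] = 12.18% − 4.7957% = 7.3843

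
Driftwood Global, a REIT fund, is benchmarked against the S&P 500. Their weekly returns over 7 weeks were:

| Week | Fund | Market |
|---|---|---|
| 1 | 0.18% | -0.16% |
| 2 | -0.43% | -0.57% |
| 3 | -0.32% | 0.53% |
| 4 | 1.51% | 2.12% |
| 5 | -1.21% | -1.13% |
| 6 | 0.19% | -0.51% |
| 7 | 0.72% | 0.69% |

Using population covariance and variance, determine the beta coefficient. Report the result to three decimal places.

0.703

r̄p = 0.0914%,  r̄m = 0.1386%
Cov = Σ(rp − r̄p)(rm − r̄m) / 7 = 0.7038
Var(rm) = Σ(rm − r̄m)² / 7 = 1.0006
β = Cov / Var = 0.7038 / 1.0006 = 0.7034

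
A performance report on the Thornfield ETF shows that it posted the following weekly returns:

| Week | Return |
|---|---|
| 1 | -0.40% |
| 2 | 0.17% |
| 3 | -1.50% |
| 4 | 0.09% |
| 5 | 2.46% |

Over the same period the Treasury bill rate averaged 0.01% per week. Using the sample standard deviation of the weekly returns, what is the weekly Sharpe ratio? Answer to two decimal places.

0.11

r̄ = (-0.4 + 0.17 − 1.5 + 0.09 + 2.46) / 5 = 0.1640%
Sample σ = √[Σ(r − r̄)² / 4] = √[8.3641 / 4] = √2.0910 = 1.4460%
Sharpe = (r̄ − rf) / σ = (0.1640 − 0.01) / 1.4460 = 0.1540 / 1.4460 = 0.1065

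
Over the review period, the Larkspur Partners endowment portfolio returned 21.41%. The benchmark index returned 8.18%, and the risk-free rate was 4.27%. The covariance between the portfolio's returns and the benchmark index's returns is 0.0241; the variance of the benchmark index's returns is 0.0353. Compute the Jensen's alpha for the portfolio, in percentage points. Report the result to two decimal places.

14.47

β = Cov / Var = 0.0241 / 0.0353 = 0.6827
E[R] = Rf + β(Rm − Rf) = 4.27% + 0.6827 × (8.18% − 4.27%) = 6.9394%
α = Rp − E[R] = 21.41% − 6.9394% = 14.4706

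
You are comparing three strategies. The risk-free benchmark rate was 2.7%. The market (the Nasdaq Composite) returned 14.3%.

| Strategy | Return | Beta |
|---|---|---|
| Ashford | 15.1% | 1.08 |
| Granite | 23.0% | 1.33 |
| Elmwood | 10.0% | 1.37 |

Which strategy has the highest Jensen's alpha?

Ashford: α = 15.1% − [2.7% + 1.08 × (14.3% − 2.7%)] = -0.128
Granite: α = 23.0% − [2.7% + 1.33 × (14.3% − 2.7%)] = 4.872
Elmwood: α = 10.0% − [2.7% + 1.37 × (14.3% − 2.7%)] = -8.592
Highest: Granite (4.872).

Granite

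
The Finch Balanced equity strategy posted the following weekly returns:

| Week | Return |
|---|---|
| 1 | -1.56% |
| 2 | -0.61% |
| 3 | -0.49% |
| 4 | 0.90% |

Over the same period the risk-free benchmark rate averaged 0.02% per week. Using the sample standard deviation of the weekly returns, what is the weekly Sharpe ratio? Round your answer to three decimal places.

-0.454

r̄ = (-1.56 − 0.61 − 0.49 + 0.9) / 4 = -0.4400%
Σ(r − r̄)² = 3.0814; sample σ = √(3.0814/3) = 1.0135%
Sharpe = (r̄ − rf) / σ = (-0.4400 − 0.02) / 1.0135 = -0.4600 / 1.0135 = -0.4539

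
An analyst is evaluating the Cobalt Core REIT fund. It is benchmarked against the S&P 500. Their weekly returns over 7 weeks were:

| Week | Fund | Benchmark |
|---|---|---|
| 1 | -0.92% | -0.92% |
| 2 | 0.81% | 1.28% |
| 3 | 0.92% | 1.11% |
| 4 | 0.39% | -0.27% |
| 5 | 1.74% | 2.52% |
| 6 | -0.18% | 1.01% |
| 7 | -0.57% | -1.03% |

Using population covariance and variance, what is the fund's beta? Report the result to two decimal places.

r̄p = 0.3129%,  r̄m = 0.5286%
Cov = Σ(rp − r̄p)(rm − r̄m) / 7 = 0.9188
Var(rm) = Σ(rm − r̄m)² / 7 = 1.4665
β = Cov / Var = 0.9188 / 1.4665 = 0.6265

0.63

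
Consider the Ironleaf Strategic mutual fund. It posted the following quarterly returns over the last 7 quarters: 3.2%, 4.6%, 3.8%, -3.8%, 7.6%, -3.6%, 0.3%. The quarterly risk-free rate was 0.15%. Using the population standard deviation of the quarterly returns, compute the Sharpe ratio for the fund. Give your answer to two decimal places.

r̄ = (3.2 + 4.6 + 3.8 − 3.8 + 7.6 − 3.6 + 0.3) / 7 = 1.7286%
Σ(r − r̄)² = (3.2 − 1.7286)² + (4.6 − 1.7286)² + … = 110.1743
population σ = √(110.1743 / 7) = √15.7392 = 3.9673%
Sharpe = (r̄ − rf) / σ = (1.7286 − 0.15) / 3.9673 = 1.5786 / 3.9673 = 0.3979

0.40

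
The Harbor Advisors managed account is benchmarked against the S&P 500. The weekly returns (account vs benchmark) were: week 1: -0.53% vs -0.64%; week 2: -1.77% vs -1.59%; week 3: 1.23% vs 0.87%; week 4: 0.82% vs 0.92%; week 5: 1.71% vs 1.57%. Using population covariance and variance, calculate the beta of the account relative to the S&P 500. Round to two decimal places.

1.09

r̄p = 0.2920%,  r̄m = 0.2260%
Cov = Σ(rp − r̄p)(rm − r̄m) / 5 = 1.4665
Var(rm) = Σ(rm − r̄m)² / 5 = 1.3501
β = Cov / Var = 1.4665 / 1.3501 = 1.0862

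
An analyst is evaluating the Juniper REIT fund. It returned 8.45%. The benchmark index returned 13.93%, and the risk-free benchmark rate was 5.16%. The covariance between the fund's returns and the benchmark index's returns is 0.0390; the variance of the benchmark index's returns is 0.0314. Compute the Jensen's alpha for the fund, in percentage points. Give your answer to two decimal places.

-7.60

β = Cov / Var = 0.0390 / 0.0314 = 1.2420
E[R] = Rf + β(Rm − Rf) = 5.16% + 1.2420 × (13.93% − 5.16%) = 16.0523%
α = Rp − E[R] = 8.45% − 16.0523% = -7.6023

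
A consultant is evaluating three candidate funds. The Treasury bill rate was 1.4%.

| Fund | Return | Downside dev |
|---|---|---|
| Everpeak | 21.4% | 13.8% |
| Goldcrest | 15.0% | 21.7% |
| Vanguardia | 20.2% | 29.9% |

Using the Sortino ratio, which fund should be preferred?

Everpeak: Sortino ratio = (21.4% − 1.4%) / 13.8% = 1.449
Goldcrest: Sortino ratio = (15.0% − 1.4%) / 21.7% = 0.627
Vanguardia: Sortino ratio = (20.2% − 1.4%) / 29.9% = 0.629
Highest: Everpeak (1.449).

Everpeak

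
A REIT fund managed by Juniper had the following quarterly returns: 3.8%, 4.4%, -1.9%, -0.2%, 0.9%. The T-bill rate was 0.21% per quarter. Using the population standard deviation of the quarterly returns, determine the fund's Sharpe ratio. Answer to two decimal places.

0.50

μ = (3.8 + 4.4 − 1.9 − 0.2 + 0.9) / 5 = 7.00 / 5 = 1.4000%
Σ(r − μ)² = (3.8 − 1.4000)² + (4.4 − 1.4000)² + (-1.9 − 1.4000)² + … = 28.4600
population σ = √(28.4600 / 5) = √5.6920 = 2.3858%
Sharpe = (μ − rf) / σ = (1.4000 − 0.21) / 2.3858 = 1.1900 / 2.3858 = 0.4988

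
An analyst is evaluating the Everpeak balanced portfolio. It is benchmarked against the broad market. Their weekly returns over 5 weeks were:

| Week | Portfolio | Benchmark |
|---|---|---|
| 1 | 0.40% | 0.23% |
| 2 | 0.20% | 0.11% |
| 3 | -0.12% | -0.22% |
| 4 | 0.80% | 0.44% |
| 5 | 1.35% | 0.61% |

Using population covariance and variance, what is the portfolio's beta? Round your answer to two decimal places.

r̄p = 0.5260%,  r̄m = 0.2340%
Cov = Σ(rp − r̄p)(rm − r̄m) / 5 = 0.1401
Var(rm) = Σ(rm − r̄m)² / 5 = 0.0811
β = Cov / Var = 0.1401 / 0.0811 = 1.7275

1.73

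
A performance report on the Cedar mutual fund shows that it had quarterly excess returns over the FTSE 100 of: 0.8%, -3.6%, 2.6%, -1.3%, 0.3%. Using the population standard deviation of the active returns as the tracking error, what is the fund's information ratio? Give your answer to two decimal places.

Mean return r̄ = -1.20 / 5 = -0.2400%
Σ(r − r̄)² = (0.8 − (-0.2400))² + (-3.6 − (-0.2400))² + … = 21.8520
σ = √[21.8520 / 5] = 2.0906%
IR = r̄ / tracking error = -0.2400 / 2.0906 = -0.1148

-0.11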